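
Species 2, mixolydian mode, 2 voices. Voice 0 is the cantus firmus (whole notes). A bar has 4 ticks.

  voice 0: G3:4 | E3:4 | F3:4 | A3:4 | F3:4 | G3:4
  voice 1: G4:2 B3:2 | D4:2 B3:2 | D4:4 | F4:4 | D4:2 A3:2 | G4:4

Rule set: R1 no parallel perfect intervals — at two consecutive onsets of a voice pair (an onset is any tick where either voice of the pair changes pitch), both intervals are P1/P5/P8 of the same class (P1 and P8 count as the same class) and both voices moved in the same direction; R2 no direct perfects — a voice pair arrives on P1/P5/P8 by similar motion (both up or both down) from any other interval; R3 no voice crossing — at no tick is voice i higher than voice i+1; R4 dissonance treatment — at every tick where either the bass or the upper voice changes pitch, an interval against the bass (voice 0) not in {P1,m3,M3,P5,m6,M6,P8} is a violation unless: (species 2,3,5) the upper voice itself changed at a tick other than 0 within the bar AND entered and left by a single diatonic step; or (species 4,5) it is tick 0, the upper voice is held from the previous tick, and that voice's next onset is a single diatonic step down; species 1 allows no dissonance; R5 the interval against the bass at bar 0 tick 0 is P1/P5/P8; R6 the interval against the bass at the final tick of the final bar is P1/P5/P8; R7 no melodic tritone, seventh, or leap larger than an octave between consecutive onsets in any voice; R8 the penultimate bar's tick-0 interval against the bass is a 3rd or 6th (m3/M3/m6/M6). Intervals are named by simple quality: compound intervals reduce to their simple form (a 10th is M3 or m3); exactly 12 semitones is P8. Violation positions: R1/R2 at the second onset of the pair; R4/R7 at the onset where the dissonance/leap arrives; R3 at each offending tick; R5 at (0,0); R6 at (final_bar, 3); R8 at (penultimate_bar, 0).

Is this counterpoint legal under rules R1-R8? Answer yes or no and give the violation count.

bar 0: v0=G3 v1=G4 (P8)
bar 1: v0=E3 v1=D4 (m7)
bar 2: v0=F3 v1=D4 (M6)
bar 3: v0=A3 v1=F4 (m6)
bar 4: v0=F3 v1=D4 (M6)
bar 5: v0=G3 v1=G4 (P8)
  R4 @ bar1.0: E3/D4 m7 untreated
  R2 @ bar5.0: F3/A3 M3 -> G3/G4 P8 similar
  R7 @ bar5.0: A3->G4 leap 10st

No (3 violations)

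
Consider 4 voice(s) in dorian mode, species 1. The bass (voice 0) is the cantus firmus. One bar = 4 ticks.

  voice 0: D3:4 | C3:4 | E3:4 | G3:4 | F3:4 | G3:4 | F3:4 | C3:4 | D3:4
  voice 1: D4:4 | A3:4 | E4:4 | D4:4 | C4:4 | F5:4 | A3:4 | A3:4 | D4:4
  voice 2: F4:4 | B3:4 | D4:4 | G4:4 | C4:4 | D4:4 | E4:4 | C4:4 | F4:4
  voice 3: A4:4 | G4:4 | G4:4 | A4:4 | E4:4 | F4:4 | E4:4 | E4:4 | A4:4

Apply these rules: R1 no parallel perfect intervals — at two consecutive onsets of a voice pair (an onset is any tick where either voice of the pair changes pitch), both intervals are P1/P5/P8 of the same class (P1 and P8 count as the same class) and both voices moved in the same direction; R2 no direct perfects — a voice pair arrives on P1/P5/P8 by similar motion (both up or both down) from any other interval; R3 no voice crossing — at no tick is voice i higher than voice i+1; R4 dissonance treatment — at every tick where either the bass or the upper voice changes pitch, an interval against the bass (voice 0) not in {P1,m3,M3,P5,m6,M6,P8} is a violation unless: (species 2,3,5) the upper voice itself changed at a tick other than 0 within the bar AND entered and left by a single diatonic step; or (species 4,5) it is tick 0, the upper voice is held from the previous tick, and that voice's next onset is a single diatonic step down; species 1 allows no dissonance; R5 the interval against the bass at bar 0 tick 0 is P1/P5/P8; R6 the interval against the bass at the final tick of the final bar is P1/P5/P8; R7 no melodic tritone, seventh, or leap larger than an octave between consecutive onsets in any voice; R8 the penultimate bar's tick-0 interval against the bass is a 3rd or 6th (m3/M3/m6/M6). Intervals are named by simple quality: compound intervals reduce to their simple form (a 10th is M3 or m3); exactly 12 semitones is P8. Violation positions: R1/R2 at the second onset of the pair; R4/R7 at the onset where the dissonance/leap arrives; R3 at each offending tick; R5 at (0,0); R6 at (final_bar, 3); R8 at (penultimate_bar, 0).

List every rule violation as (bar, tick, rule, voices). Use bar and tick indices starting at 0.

bar 0: v0=D3 v1=D4 v2=F4 v3=A4 downbeat P5
bar 1: v0=C3 v1=A3 v2=B3 v3=G4 downbeat P5
bar 2: v0=E3 v1=E4 v2=D4 v3=G4 downbeat m3
bar 3: v0=G3 v1=D4 v2=G4 v3=A4 downbeat M2
bar 4: v0=F3 v1=C4 v2=C4 v3=E4 downbeat M7
bar 5: v0=G3 v1=F5 v2=D4 v3=F4 downbeat m7
bar 6: v0=F3 v1=A3 v2=E4 v3=E4 downbeat M7
bar 7: v0=C3 v1=A3 v2=C4 v3=E4 downbeat M3
bar 8: v0=D3 v1=D4 v2=F4 v3=A4 downbeat P5
  -> R5 @ bar 0 tick 0 v(0, 2): opens on m3
  -> R1 @ bar 1 tick 0 v(0, 3): D3/A4 P5 -> C3/G4 P5 similar
  -> R4 @ bar 1 tick 0 v(0, 2): C3/B3 M7 untreated
  -> R7 @ bar 1 tick 0 v(2,): F4->B3 leap 6st
  -> R2 @ bar 2 tick 0 v(0, 1): C3/A3 M6 -> E3/E4 P8 similar
  -> R3 @ bar 2 tick 0 v(1, 2): E4 above D4
  -> R4 @ bar 2 tick 0 v(0, 2): E3/D4 m7 untreated
  -> R3 @ bar 2 tick 1 v(1, 2): E4 above D4
  -> R3 @ bar 2 tick 2 v(1, 2): E4 above D4
  -> R3 @ bar 2 tick 3 v(1, 2): E4 above D4
  -> R2 @ bar 3 tick 0 v(0, 2): E3/D4 m7 -> G3/G4 P8 similar
  -> R4 @ bar 3 tick 0 v(0, 3): G3/A4 M2 untreated
  -> R1 @ bar 4 tick 0 v(0, 1): G3/D4 P5 -> F3/C4 P5 similar
  -> R2 @ bar 4 tick 0 v(0, 2): G3/G4 P8 -> F3/C4 P5 similar
  -> R2 @ bar 4 tick 0 v(1, 2): D4/G4 P4 -> C4/C4 P1 similar
  -> R4 @ bar 4 tick 0 v(0, 3): F3/E4 M7 untreated
  -> R1 @ bar 5 tick 0 v(0, 2): F3/C4 P5 -> G3/D4 P5 similar
  -> R2 @ bar 5 tick 0 v(1, 3): C4/E4 M3 -> F5/F4 P8 similar
  -> R3 @ bar 5 tick 0 v(1, 2): F5 above D4
  -> R4 @ bar 5 tick 0 v(0, 1): G3/F5 m7 untreated
  -> R4 @ bar 5 tick 0 v(0, 3): G3/F4 m7 untreated
  -> R7 @ bar 5 tick 0 v(1,): C4->F5 leap 17st
  -> R3 @ bar 5 tick 1 v(1, 2): F5 above D4
  -> R3 @ bar 5 tick 2 v(1, 2): F5 above D4
  -> R3 @ bar 5 tick 3 v(1, 2): F5 above D4
  -> R2 @ bar 6 tick 0 v(1, 3): F5/F4 P8 -> A3/E4 P5 similar
  -> R4 @ bar 6 tick 0 v(0, 2): F3/E4 M7 untreated
  -> R4 @ bar 6 tick 0 v(0, 3): F3/E4 M7 untreated
  -> R7 @ bar 6 tick 0 v(1,): F5->A3 leap 20st
  -> R2 @ bar 7 tick 0 v(0, 2): F3/E4 M7 -> C3/C4 P8 similar
  -> R8 @ bar 7 tick 0 v(0, 2): penult P8 not 3rd/6th
  -> R1 @ bar 8 tick 0 v(1, 3): A3/E4 P5 -> D4/A4 P5 similar
  -> R2 @ bar 8 tick 0 v(0, 1): C3/A3 M6 -> D3/D4 P8 similar
  -> R2 @ bar 8 tick 0 v(0, 3): C3/E4 M3 -> D3/A4 P5 similar
  -> R6 @ bar 8 tick 3 v(0, 2): closes on m3

(0, 0, R5, (0, 2))
(1, 0, R1, (0, 3))
(1, 0, R4, (0, 2))
(1, 0, R7, (2,))
(2, 0, R2, (0, 1))
(2, 0, R3, (1, 2))
(2, 0, R4, (0, 2))
(2, 1, R3, (1, 2))
(2, 2, R3, (1, 2))
(2, 3, R3, (1, 2))
(3, 0, R2, (0, 2))
(3, 0, R4, (0, 3))
(4, 0, R1, (0, 1))
(4, 0, R2, (0, 2))
(4, 0, R2, (1, 2))
(4, 0, R4, (0, 3))
(5, 0, R1, (0, 2))
(5, 0, R2, (1, 3))
(5, 0, R3, (1, 2))
(5, 0, R4, (0, 1))
(5, 0, R4, (0, 3))
(5, 0, R7, (1,))
(5, 1, R3, (1, 2))
(5, 2, R3, (1, 2))
(5, 3, R3, (1, 2))
(6, 0, R2, (1, 3))
(6, 0, R4, (0, 2))
(6, 0, R4, (0, 3))
(6, 0, R7, (1,))
(7, 0, R2, (0, 2))
(7, 0, R8, (0, 2))
(8, 0, R1, (1, 3))
(8, 0, R2, (0, 1))
(8, 0, R2, (0, 3))
(8, 3, R6, (0, 2))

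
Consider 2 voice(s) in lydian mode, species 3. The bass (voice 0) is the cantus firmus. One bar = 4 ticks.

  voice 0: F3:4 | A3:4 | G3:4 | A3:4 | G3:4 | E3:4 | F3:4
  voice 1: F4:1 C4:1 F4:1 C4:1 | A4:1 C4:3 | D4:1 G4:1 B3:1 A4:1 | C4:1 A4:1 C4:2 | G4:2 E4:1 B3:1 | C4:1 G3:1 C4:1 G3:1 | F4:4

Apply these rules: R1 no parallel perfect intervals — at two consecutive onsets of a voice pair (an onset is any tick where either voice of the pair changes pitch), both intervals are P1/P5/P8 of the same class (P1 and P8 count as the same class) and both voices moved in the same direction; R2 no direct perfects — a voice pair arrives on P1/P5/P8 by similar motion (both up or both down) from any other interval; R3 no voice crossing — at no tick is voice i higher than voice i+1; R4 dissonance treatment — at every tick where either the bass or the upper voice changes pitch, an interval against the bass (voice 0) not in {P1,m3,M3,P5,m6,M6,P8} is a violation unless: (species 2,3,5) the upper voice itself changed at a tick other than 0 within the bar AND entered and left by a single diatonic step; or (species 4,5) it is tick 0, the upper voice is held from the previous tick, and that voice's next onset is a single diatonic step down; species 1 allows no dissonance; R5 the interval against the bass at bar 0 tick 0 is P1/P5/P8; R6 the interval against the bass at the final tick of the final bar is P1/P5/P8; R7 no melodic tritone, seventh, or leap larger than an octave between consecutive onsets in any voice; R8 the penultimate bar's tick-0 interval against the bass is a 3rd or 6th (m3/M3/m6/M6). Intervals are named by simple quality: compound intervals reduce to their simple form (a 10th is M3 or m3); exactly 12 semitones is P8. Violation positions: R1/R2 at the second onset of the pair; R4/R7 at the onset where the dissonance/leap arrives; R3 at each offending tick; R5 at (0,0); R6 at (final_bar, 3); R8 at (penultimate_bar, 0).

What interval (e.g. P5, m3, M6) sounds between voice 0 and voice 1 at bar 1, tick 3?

m3

voice 0=A3 voice 1=C4 -> m3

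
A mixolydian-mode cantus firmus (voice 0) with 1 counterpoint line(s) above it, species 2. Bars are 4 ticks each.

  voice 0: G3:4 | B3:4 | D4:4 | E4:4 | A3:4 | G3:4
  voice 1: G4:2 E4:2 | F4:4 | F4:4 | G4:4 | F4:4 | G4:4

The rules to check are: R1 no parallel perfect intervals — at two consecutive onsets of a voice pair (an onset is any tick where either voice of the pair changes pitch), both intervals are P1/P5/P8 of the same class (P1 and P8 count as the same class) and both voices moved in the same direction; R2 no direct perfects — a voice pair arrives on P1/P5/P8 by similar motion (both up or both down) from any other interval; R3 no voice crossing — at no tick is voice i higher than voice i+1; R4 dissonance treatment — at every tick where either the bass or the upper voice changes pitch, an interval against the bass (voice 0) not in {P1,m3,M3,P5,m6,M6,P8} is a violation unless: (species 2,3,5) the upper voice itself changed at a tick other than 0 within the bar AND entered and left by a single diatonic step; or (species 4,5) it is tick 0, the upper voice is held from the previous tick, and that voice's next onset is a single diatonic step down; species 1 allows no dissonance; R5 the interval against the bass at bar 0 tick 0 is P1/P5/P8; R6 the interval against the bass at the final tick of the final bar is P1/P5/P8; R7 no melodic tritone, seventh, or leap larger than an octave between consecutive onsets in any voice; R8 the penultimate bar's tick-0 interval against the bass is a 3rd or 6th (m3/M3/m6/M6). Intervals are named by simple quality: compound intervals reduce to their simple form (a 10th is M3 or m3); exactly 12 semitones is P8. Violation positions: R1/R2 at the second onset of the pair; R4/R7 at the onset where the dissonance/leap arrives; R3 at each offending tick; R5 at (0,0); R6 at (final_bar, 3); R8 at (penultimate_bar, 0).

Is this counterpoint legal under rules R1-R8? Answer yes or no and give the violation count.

No (1 violations)

bar 0: v0=G3 v1=G4 (P8)
bar 1: v0=B3 v1=F4 (TT)
bar 2: v0=D4 v1=F4 (m3)
bar 3: v0=E4 v1=G4 (m3)
bar 4: v0=A3 v1=F4 (m6)
bar 5: v0=G3 v1=G4 (P8)
  R4 @ bar1.0: B3/F4 TT untreated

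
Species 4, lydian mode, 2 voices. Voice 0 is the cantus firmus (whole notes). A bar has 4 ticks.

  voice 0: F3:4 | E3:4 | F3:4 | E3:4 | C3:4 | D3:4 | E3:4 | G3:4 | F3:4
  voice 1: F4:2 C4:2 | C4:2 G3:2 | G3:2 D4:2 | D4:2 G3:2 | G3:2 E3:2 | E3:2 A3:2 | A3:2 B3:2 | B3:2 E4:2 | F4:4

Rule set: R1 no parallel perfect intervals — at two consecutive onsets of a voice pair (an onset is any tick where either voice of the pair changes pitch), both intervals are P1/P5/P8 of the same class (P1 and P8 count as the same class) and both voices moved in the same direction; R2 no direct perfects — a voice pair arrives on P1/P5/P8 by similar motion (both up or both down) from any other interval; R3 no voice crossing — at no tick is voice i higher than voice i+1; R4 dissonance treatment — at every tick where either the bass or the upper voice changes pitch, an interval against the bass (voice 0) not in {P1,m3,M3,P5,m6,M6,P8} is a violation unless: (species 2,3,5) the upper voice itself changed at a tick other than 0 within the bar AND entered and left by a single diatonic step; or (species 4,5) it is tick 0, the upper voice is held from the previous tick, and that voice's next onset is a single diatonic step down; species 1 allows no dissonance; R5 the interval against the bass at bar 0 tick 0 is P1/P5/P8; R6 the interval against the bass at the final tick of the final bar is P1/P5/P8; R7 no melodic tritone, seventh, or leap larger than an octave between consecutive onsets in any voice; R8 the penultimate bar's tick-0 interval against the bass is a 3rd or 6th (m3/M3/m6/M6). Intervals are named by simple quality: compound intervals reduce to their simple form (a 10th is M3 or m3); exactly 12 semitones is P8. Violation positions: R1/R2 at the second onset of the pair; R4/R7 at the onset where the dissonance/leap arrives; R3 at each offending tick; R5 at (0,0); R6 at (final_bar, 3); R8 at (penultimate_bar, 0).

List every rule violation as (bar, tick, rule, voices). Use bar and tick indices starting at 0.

(2, 0, R4, (0, 1))
(3, 0, R4, (0, 1))
(5, 0, R4, (0, 1))
(6, 0, R4, (0, 1))

bar 0: v0=F3 v1=F4 downbeat P8
bar 1: v0=E3 v1=C4 downbeat m6
bar 2: v0=F3 v1=G3 downbeat M2
bar 3: v0=E3 v1=D4 downbeat m7
bar 4: v0=C3 v1=G3 downbeat P5
bar 5: v0=D3 v1=E3 downbeat M2
bar 6: v0=E3 v1=A3 downbeat P4
bar 7: v0=G3 v1=B3 downbeat M3
bar 8: v0=F3 v1=F4 downbeat P8
  -> R4 @ bar 2 tick 0 v(0, 1): F3/G3 M2 untreated
  -> R4 @ bar 3 tick 0 v(0, 1): E3/D4 m7 untreated
  -> R4 @ bar 5 tick 0 v(0, 1): D3/E3 M2 untreated
  -> R4 @ bar 6 tick 0 v(0, 1): E3/A3 P4 untreated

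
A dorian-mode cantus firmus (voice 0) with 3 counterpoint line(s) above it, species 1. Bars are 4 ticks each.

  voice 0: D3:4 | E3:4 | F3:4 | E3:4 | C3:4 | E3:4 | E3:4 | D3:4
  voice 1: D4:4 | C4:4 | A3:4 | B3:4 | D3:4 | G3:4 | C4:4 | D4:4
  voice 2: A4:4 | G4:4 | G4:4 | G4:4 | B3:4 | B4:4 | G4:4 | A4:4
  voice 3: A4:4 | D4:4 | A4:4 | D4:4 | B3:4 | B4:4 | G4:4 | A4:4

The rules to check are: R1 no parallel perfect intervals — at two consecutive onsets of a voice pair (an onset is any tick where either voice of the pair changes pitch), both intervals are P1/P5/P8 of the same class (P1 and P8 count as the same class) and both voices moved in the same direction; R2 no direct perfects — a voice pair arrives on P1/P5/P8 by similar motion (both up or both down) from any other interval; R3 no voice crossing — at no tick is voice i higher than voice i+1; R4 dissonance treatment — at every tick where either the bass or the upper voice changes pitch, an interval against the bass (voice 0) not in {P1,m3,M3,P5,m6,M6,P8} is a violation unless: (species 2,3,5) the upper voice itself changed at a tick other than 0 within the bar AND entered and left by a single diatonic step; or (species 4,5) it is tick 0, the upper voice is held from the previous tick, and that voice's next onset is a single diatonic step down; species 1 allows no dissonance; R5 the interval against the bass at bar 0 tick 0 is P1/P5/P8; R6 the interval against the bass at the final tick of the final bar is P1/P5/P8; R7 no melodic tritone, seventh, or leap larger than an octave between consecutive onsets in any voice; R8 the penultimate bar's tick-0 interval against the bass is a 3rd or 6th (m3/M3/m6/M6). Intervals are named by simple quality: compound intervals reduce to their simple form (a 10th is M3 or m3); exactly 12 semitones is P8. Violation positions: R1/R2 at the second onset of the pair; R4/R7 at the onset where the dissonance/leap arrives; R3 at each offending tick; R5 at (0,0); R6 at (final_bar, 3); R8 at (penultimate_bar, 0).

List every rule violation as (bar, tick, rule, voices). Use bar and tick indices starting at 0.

bar 0: v0=D3 v1=D4 v2=A4 v3=A4 downbeat P5
bar 1: v0=E3 v1=C4 v2=G4 v3=D4 downbeat m7
bar 2: v0=F3 v1=A3 v2=G4 v3=A4 downbeat M3
bar 3: v0=E3 v1=B3 v2=G4 v3=D4 downbeat m7
bar 4: v0=C3 v1=D3 v2=B3 v3=B3 downbeat M7
bar 5: v0=E3 v1=G3 v2=B4 v3=B4 downbeat P5
bar 6: v0=E3 v1=C4 v2=G4 v3=G4 downbeat m3
bar 7: v0=D3 v1=D4 v2=A4 v3=A4 downbeat P5
  -> R1 @ bar 1 tick 0 v(1, 2): D4/A4 P5 -> C4/G4 P5 similar
  -> R3 @ bar 1 tick 0 v(2, 3): G4 above D4
  -> R4 @ bar 1 tick 0 v(0, 3): E3/D4 m7 untreated
  -> R3 @ bar 1 tick 1 v(2, 3): G4 above D4
  -> R3 @ bar 1 tick 2 v(2, 3): G4 above D4
  -> R3 @ bar 1 tick 3 v(2, 3): G4 above D4
  -> R4 @ bar 2 tick 0 v(0, 2): F3/G4 M2 untreated
  -> R3 @ bar 3 tick 0 v(2, 3): G4 above D4
  -> R4 @ bar 3 tick 0 v(0, 3): E3/D4 m7 untreated
  -> R3 @ bar 3 tick 1 v(2, 3): G4 above D4
  -> R3 @ bar 3 tick 2 v(2, 3): G4 above D4
  -> R3 @ bar 3 tick 3 v(2, 3): G4 above D4
  -> R2 @ bar 4 tick 0 v(2, 3): G4/D4 P4 -> B3/B3 P1 similar
  -> R4 @ bar 4 tick 0 v(0, 1): C3/D3 M2 untreated
  -> R4 @ bar 4 tick 0 v(0, 2): C3/B3 M7 untreated
  -> R4 @ bar 4 tick 0 v(0, 3): C3/B3 M7 untreated
  -> R1 @ bar 5 tick 0 v(2, 3): B3/B3 P1 -> B4/B4 P1 similar
  -> R2 @ bar 5 tick 0 v(0, 2): C3/B3 M7 -> E3/B4 P5 similar
  -> R2 @ bar 5 tick 0 v(0, 3): C3/B3 M7 -> E3/B4 P5 similar
  -> R1 @ bar 6 tick 0 v(2, 3): B4/B4 P1 -> G4/G4 P1 similar
  -> R1 @ bar 7 tick 0 v(1, 2): C4/G4 P5 -> D4/A4 P5 similar
  -> R1 @ bar 7 tick 0 v(1, 3): C4/G4 P5 -> D4/A4 P5 similar
  -> R1 @ bar 7 tick 0 v(2, 3): G4/G4 P1 -> A4/A4 P1 similar

(1, 0, R1, (1, 2))
(1, 0, R3, (2, 3))
(1, 0, R4, (0, 3))
(1, 1, R3, (2, 3))
(1, 2, R3, (2, 3))
(1, 3, R3, (2, 3))
(2, 0, R4, (0, 2))
(3, 0, R3, (2, 3))
(3, 0, R4, (0, 3))
(3, 1, R3, (2, 3))
(3, 2, R3, (2, 3))
(3, 3, R3, (2, 3))
(4, 0, R2, (2, 3))
(4, 0, R4, (0, 1))
(4, 0, R4, (0, 2))
(4, 0, R4, (0, 3))
(5, 0, R1, (2, 3))
(5, 0, R2, (0, 2))
(5, 0, R2, (0, 3))
(6, 0, R1, (2, 3))
(7, 0, R1, (1, 2))
(7, 0, R1, (1, 3))
(7, 0, R1, (2, 3))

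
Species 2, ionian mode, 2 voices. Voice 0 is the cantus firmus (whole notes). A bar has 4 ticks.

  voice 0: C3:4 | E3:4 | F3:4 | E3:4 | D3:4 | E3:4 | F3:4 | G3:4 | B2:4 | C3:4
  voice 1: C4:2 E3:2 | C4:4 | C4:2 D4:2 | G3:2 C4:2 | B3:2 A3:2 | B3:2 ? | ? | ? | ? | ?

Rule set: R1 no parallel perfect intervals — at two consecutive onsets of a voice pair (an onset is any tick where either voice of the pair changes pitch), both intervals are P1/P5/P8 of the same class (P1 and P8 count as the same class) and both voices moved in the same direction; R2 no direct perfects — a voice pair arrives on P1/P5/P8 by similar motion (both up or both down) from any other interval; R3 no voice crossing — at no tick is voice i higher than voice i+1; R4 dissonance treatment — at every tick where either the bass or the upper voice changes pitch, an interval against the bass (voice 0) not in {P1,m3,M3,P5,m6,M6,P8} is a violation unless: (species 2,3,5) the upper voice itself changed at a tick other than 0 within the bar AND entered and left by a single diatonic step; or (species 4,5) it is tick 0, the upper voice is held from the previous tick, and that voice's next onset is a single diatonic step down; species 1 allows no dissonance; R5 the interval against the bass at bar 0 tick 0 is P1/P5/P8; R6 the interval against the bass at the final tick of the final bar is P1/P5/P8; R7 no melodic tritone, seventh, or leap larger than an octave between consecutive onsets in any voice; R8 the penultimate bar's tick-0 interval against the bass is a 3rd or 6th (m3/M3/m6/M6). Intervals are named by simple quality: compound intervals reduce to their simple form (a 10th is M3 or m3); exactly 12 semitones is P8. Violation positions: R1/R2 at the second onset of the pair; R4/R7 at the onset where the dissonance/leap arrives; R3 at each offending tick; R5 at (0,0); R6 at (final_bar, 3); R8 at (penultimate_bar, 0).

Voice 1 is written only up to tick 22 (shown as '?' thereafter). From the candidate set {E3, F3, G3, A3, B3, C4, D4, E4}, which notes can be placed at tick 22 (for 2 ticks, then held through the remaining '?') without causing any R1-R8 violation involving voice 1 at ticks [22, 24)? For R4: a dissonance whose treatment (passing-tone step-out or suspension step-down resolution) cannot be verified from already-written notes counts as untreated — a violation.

{B3, C4, E3, E4, G3}

E3: legal
F3: violates R4,R7
G3: legal
A3: violates R4
B3: legal
C4: legal
D4: violates R4
E4: legal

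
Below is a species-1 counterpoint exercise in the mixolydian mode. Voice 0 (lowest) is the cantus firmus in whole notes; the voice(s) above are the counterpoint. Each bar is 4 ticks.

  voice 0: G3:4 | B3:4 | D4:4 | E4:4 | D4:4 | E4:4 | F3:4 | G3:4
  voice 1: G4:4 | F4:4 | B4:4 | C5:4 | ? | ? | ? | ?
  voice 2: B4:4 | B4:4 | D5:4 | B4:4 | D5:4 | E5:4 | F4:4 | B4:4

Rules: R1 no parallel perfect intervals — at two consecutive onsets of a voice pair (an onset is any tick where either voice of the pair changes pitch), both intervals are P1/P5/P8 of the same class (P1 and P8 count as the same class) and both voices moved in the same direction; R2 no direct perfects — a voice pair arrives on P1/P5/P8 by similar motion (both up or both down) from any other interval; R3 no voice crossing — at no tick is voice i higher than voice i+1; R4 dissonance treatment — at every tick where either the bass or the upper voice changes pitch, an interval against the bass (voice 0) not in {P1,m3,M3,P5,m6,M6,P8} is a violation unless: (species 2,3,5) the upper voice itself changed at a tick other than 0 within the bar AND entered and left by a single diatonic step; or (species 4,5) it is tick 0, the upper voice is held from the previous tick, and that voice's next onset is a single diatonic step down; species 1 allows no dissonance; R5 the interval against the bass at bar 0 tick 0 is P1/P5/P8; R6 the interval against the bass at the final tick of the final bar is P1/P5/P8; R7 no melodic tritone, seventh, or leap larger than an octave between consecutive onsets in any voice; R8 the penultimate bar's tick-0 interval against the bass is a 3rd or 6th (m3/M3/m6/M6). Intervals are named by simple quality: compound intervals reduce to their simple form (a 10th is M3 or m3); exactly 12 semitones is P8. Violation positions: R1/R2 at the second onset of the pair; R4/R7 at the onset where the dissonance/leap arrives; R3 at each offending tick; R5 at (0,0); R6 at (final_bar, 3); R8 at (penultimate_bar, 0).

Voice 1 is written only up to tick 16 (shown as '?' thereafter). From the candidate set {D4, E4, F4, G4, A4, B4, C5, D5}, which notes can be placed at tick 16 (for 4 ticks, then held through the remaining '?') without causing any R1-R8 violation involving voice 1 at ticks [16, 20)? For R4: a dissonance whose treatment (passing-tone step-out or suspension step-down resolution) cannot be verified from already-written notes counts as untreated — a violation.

D4: violates R2,R7
E4: violates R4
F4: legal
G4: violates R4
A4: violates R2
B4: legal
C5: violates R4
D5: violates R2

{B4, F4}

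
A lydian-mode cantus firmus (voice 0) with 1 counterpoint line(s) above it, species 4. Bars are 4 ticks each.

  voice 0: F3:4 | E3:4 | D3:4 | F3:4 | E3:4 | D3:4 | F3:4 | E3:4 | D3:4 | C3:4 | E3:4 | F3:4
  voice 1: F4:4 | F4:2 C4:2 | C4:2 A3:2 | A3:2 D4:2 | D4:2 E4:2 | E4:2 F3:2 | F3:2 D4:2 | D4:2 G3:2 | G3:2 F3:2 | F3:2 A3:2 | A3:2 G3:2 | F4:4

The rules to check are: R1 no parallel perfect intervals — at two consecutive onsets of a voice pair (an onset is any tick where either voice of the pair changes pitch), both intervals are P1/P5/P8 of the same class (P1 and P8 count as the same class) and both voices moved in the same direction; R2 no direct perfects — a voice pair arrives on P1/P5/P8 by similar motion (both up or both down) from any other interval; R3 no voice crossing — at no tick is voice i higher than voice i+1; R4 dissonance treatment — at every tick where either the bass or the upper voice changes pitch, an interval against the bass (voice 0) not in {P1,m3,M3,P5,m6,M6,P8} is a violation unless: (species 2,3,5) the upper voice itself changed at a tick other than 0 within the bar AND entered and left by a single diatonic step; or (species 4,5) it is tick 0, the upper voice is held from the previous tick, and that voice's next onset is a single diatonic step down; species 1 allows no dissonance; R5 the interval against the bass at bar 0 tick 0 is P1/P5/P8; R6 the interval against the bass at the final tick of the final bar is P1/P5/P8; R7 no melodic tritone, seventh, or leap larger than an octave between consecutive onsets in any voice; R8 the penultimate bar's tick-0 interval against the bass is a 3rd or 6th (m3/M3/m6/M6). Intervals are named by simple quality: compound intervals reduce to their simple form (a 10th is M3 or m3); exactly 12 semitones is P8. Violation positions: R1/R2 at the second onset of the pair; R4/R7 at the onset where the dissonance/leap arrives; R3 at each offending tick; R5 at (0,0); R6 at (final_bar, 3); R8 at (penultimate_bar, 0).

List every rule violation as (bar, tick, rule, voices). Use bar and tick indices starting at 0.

(1, 0, R4, (0, 1))
(2, 0, R4, (0, 1))
(4, 0, R4, (0, 1))
(5, 0, R4, (0, 1))
(5, 2, R7, (1,))
(7, 0, R4, (0, 1))
(9, 0, R4, (0, 1))
(10, 0, R8, (0, 1))
(11, 0, R2, (0, 1))
(11, 0, R7, (1,))

bar 0: v0=F3 v1=F4 downbeat P8
bar 1: v0=E3 v1=F4 downbeat m2
bar 2: v0=D3 v1=C4 downbeat m7
bar 3: v0=F3 v1=A3 downbeat M3
bar 4: v0=E3 v1=D4 downbeat m7
bar 5: v0=D3 v1=E4 downbeat M2
bar 6: v0=F3 v1=F3 downbeat P1
bar 7: v0=E3 v1=D4 downbeat m7
bar 8: v0=D3 v1=G3 downbeat P4
bar 9: v0=C3 v1=F3 downbeat P4
bar 10: v0=E3 v1=A3 downbeat P4
bar 11: v0=F3 v1=F4 downbeat P8
  -> R4 @ bar 1 tick 0 v(0, 1): E3/F4 m2 untreated
  -> R4 @ bar 2 tick 0 v(0, 1): D3/C4 m7 untreated
  -> R4 @ bar 4 tick 0 v(0, 1): E3/D4 m7 untreated
  -> R4 @ bar 5 tick 0 v(0, 1): D3/E4 M2 untreated
  -> R7 @ bar 5 tick 2 v(1,): E4->F3 leap 11st
  -> R4 @ bar 7 tick 0 v(0, 1): E3/D4 m7 untreated
  -> R4 @ bar 9 tick 0 v(0, 1): C3/F3 P4 untreated
  -> R8 @ bar 10 tick 0 v(0, 1): penult P4 not 3rd/6th
  -> R2 @ bar 11 tick 0 v(0, 1): E3/G3 m3 -> F3/F4 P8 similar
  -> R7 @ bar 11 tick 0 v(1,): G3->F4 leap 10st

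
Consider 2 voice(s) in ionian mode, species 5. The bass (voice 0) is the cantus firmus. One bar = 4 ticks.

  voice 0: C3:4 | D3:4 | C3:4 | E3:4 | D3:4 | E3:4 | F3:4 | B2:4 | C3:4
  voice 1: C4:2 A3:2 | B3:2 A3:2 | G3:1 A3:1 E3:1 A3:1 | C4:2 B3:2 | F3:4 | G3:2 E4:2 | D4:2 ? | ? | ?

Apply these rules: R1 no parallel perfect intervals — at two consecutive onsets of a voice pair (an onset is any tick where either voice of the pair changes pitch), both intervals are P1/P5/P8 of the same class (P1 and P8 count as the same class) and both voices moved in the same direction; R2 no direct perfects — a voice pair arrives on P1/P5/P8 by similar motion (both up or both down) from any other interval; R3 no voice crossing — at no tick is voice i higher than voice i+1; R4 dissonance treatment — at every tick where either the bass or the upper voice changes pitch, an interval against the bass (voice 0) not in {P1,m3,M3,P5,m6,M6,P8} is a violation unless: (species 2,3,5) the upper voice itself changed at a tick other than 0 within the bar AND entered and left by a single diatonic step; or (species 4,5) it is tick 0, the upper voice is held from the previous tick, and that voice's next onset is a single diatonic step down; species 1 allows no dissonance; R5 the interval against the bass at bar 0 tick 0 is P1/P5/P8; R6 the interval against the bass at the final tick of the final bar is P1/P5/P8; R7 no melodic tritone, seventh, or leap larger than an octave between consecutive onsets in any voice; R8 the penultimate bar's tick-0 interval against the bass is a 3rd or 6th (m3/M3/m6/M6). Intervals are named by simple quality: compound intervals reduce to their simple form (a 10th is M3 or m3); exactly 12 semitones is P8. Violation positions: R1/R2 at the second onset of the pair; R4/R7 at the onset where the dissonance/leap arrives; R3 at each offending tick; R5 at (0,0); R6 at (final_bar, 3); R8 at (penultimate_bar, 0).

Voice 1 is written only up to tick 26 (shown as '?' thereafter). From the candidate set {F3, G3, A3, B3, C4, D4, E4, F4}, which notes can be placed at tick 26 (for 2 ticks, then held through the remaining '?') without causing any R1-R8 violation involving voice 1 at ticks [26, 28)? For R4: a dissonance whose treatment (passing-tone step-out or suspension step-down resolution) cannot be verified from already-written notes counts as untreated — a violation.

F3: legal
G3: violates R4
A3: legal
B3: violates R4
C4: legal
D4: legal
E4: violates R4
F4: legal

{A3, C4, D4, F3, F4}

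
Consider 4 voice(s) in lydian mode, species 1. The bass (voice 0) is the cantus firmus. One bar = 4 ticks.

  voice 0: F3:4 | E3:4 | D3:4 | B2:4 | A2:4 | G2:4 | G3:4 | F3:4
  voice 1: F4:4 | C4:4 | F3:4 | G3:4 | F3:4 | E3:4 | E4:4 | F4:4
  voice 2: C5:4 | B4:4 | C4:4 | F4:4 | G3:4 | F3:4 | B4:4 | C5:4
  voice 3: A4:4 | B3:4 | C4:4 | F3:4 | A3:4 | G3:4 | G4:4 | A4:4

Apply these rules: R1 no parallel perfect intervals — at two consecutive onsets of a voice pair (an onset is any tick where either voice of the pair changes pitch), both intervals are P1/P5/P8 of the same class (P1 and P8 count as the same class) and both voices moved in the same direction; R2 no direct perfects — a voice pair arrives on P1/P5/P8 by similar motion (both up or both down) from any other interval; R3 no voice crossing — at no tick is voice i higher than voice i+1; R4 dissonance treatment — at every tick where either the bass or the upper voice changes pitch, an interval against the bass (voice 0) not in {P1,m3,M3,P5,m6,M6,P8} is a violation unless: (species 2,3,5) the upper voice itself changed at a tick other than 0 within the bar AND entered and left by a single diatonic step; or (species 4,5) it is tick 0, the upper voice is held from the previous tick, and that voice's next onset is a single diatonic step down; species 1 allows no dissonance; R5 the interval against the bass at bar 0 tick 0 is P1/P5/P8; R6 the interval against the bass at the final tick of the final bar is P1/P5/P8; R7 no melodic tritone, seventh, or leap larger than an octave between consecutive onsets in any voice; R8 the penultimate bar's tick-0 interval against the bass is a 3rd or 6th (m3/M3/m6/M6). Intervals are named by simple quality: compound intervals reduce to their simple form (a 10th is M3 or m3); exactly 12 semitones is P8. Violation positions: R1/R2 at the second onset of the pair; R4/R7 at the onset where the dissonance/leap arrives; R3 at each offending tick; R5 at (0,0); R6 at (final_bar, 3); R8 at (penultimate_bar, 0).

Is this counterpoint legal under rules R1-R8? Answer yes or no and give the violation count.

bar 0: v0=F3 v1=F4 v2=C5 v3=A4 (M3)
bar 1: v0=E3 v1=C4 v2=B4 v3=B3 (P5)
bar 2: v0=D3 v1=F3 v2=C4 v3=C4 (m7)
bar 3: v0=B2 v1=G3 v2=F4 v3=F3 (TT)
bar 4: v0=A2 v1=F3 v2=G3 v3=A3 (P8)
bar 5: v0=G2 v1=E3 v2=F3 v3=G3 (P8)
bar 6: v0=G3 v1=E4 v2=B4 v3=G4 (P8)
bar 7: v0=F3 v1=F4 v2=C5 v3=A4 (M3)
  R3 @ bar0.0: C5 above A4
  R5 @ bar0.0: opens on M3
  R3 @ bar0.1: C5 above A4
  R3 @ bar0.2: C5 above A4
  R3 @ bar0.3: C5 above A4
  R1 @ bar1.0: F3/C5 P5 -> E3/B4 P5 similar
  R2 @ bar1.0: F3/A4 M3 -> E3/B3 P5 similar
  R2 @ bar1.0: C5/A4 m3 -> B4/B3 P8 similar
  R3 @ bar1.0: B4 above B3
  R7 @ bar1.0: A4->B3 leap 10st
  R3 @ bar1.1: B4 above B3
  R3 @ bar1.2: B4 above B3
  R3 @ bar1.3: B4 above B3
  R2 @ bar2.0: C4/B4 M7 -> F3/C4 P5 similar
  R4 @ bar2.0: D3/C4 m7 untreated
  R4 @ bar2.0: D3/C4 m7 untreated
  R7 @ bar2.0: B4->C4 leap 11st
  R3 @ bar3.0: F4 above F3
  R4 @ bar3.0: B2/F4 TT untreated
  R4 @ bar3.0: B2/F3 TT untreated
  R3 @ bar3.1: F4 above F3
  R3 @ bar3.2: F4 above F3
  R3 @ bar3.3: F4 above F3
  R4 @ bar4.0: A2/G3 m7 untreated
  R7 @ bar4.0: F4->G3 leap 10st
  R1 @ bar5.0: A2/A3 P8 -> G2/G3 P8 similar
  R4 @ bar5.0: G2/F3 m7 untreated
  R1 @ bar6.0: G2/G3 P8 -> G3/G4 P8 similar
  R2 @ bar6.0: E3/F3 m2 -> E4/B4 P5 similar
  R3 @ bar6.0: B4 above G4
  R7 @ bar6.0: F3->B4 leap 18st
  R8 @ bar6.0: penult P8 not 3rd/6th
  R3 @ bar6.1: B4 above G4
  R3 @ bar6.2: B4 above G4
  R3 @ bar6.3: B4 above G4
  R1 @ bar7.0: E4/B4 P5 -> F4/C5 P5 similar
  R3 @ bar7.0: C5 above A4
  R3 @ bar7.1: C5 above A4
  R3 @ bar7.2: C5 above A4
  R3 @ bar7.3: C5 above A4
  R6 @ bar7.3: closes on M3

No (41 violations)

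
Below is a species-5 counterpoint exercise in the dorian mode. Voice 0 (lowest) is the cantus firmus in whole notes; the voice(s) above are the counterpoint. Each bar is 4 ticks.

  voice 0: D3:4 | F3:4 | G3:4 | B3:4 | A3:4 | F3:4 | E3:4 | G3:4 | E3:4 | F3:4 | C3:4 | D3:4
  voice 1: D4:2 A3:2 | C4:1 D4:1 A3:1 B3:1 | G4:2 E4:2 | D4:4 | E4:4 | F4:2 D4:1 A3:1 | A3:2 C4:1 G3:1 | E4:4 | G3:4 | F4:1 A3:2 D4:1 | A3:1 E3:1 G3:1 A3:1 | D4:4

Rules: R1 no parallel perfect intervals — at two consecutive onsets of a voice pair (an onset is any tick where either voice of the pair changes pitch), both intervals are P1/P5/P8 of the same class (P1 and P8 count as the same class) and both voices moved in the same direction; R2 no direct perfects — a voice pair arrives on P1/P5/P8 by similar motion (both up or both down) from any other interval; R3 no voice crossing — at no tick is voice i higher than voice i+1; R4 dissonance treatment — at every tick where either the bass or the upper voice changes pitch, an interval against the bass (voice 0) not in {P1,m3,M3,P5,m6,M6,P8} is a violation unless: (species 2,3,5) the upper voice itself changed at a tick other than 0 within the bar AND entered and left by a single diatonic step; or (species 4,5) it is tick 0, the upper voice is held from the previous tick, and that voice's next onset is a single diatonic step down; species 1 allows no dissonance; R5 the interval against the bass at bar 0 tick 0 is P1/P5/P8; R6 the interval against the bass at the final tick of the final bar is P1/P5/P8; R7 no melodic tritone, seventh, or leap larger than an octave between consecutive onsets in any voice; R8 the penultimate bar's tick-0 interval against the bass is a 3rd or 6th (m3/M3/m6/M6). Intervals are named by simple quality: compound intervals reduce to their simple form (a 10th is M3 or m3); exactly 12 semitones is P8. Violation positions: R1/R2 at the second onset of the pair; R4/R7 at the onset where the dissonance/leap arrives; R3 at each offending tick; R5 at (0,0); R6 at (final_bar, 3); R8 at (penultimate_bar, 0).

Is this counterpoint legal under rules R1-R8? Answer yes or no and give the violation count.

bar 0: v0=D3 v1=D4 (P8)
bar 1: v0=F3 v1=C4 (P5)
bar 2: v0=G3 v1=G4 (P8)
bar 3: v0=B3 v1=D4 (m3)
bar 4: v0=A3 v1=E4 (P5)
bar 5: v0=F3 v1=F4 (P8)
bar 6: v0=E3 v1=A3 (P4)
bar 7: v0=G3 v1=E4 (M6)
bar 8: v0=E3 v1=G3 (m3)
bar 9: v0=F3 v1=F4 (P8)
bar 10: v0=C3 v1=A3 (M6)
bar 11: v0=D3 v1=D4 (P8)
  R1 @ bar1.0: D3/A3 P5 -> F3/C4 P5 similar
  R4 @ bar1.3: F3/B3 TT untreated
  R2 @ bar2.0: F3/B3 TT -> G3/G4 P8 similar
  R4 @ bar6.0: E3/A3 P4 untreated
  R2 @ bar9.0: E3/G3 m3 -> F3/F4 P8 similar
  R7 @ bar9.0: G3->F4 leap 10st
  R2 @ bar11.0: C3/A3 M6 -> D3/D4 P8 similar

No (7 violations)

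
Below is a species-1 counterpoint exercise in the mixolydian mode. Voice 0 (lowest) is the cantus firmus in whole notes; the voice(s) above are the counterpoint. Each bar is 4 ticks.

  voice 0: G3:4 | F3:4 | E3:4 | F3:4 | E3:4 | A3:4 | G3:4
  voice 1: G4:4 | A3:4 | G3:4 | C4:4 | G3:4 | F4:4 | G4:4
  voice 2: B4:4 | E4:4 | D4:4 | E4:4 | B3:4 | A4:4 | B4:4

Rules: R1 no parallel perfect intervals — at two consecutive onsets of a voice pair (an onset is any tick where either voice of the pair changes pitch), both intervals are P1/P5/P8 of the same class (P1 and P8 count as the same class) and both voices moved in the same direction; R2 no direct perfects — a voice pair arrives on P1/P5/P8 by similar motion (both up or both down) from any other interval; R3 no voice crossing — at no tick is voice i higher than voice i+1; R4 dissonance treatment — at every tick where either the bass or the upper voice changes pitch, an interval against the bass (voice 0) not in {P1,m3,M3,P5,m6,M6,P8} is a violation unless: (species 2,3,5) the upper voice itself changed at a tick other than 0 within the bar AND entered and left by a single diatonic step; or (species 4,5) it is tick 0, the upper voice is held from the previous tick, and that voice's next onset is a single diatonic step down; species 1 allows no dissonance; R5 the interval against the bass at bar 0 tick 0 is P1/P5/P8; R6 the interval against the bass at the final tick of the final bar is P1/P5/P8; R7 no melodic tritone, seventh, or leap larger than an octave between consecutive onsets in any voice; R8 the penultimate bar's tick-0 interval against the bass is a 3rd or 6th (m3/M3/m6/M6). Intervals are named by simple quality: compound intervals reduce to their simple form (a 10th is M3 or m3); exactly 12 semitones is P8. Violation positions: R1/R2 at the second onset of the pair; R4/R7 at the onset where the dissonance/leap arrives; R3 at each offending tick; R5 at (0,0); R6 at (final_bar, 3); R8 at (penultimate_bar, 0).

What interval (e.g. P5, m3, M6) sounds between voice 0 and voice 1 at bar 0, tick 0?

P8

voice 0=G3 voice 1=G4 -> P8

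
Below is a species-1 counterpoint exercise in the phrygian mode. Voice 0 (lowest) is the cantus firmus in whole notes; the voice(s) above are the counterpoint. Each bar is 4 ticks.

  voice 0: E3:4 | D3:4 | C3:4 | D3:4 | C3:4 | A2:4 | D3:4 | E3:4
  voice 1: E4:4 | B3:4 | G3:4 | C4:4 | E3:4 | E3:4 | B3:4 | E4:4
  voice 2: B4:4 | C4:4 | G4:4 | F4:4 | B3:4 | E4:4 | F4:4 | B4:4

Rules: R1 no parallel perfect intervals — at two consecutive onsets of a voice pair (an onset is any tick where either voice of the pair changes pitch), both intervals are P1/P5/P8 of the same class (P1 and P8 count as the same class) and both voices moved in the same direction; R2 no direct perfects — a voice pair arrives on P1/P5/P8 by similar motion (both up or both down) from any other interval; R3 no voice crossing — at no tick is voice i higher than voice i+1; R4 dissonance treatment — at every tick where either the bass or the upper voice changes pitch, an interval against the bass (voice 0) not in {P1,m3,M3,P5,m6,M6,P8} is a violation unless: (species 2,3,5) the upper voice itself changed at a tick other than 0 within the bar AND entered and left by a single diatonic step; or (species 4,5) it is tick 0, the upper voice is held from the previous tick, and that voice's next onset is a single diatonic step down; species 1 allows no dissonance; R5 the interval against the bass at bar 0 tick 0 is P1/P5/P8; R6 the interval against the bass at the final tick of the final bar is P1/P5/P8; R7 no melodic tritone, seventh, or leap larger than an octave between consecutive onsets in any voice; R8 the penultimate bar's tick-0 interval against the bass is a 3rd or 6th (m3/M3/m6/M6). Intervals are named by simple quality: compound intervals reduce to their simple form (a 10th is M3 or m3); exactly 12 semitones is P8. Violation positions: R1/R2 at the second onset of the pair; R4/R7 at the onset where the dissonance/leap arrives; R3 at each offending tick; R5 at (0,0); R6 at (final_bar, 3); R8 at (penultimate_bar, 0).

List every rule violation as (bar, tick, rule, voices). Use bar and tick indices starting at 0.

bar 0: v0=E3 v1=E4 v2=B4 downbeat P5
bar 1: v0=D3 v1=B3 v2=C4 downbeat m7
bar 2: v0=C3 v1=G3 v2=G4 downbeat P5
bar 3: v0=D3 v1=C4 v2=F4 downbeat m3
bar 4: v0=C3 v1=E3 v2=B3 downbeat M7
bar 5: v0=A2 v1=E3 v2=E4 downbeat P5
bar 6: v0=D3 v1=B3 v2=F4 downbeat m3
bar 7: v0=E3 v1=E4 v2=B4 downbeat P5
  -> R4 @ bar 1 tick 0 v(0, 2): D3/C4 m7 untreated
  -> R7 @ bar 1 tick 0 v(2,): B4->C4 leap 11st
  -> R2 @ bar 2 tick 0 v(0, 1): D3/B3 M6 -> C3/G3 P5 similar
  -> R4 @ bar 3 tick 0 v(0, 1): D3/C4 m7 untreated
  -> R2 @ bar 4 tick 0 v(1, 2): C4/F4 P4 -> E3/B3 P5 similar
  -> R4 @ bar 4 tick 0 v(0, 2): C3/B3 M7 untreated
  -> R7 @ bar 4 tick 0 v(2,): F4->B3 leap 6st
  -> R2 @ bar 7 tick 0 v(0, 1): D3/B3 M6 -> E3/E4 P8 similar
  -> R2 @ bar 7 tick 0 v(0, 2): D3/F4 m3 -> E3/B4 P5 similar
  -> R2 @ bar 7 tick 0 v(1, 2): B3/F4 TT -> E4/B4 P5 similar
  -> R7 @ bar 7 tick 0 v(2,): F4->B4 leap 6st

(1, 0, R4, (0, 2))
(1, 0, R7, (2,))
(2, 0, R2, (0, 1))
(3, 0, R4, (0, 1))
(4, 0, R2, (1, 2))
(4, 0, R4, (0, 2))
(4, 0, R7, (2,))
(7, 0, R2, (0, 1))
(7, 0, R2, (0, 2))
(7, 0, R2, (1, 2))
(7, 0, R7, (2,))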